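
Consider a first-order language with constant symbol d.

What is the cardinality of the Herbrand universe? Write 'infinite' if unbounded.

There are no function symbols, so the only ground term is the single constant.
The Herbrand universe is {d}, finite with 1 element.

1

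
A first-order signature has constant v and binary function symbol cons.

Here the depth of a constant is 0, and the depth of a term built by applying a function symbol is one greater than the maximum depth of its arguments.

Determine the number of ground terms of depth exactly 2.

Let N_k = |{terms of depth ≤ k}|. Then N_0 = 1 and N_k = 1 + N_{k-1}^2 for k ≥ 1 (one summand per function symbol, arity giving the exponent).
N_0 = 1
N_1 = 1 + 1^2 = 2
N_2 = 1 + 2^2 = 5
Terms of depth exactly 2: N_2 − N_1 = 5 − 2 = 3.

3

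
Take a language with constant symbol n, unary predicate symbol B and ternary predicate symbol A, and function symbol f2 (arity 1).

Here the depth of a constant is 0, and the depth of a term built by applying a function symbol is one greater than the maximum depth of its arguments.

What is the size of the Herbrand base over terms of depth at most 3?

First count ground terms of depth ≤ 3.
Let N_k count ground terms of depth at most k. Each non-constant term of depth ≤ k is some function symbol applied to depth-≤(k−1) arguments, giving N_k = 1 + N_{k-1}.
N_0 = 1
N_1 = 1 + 1 = 2
N_2 = 1 + 2 = 3
N_3 = 1 + 3 = 4
So |H| = 4.
A ground atom is a predicate applied to a tuple of terms from H, so the count is the sum over predicates of |H|^arity:
  B: 4;  A: 4^3 = 64
Total ground atoms: 4 + 64 = 68.

68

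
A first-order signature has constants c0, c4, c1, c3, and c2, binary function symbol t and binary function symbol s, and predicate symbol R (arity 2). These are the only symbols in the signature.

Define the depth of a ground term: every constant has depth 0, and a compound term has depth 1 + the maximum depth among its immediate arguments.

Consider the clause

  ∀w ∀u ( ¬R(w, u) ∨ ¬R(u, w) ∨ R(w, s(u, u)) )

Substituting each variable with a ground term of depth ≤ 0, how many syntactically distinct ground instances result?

25

Ground terms of depth ≤ 0:
  If N_k denotes the number of depth-≤k ground terms, the 5 constants give N_0 = 5, and each function symbol of arity r contributes N_{k-1}^r new terms at level k: N_k = 5 + N_{k-1}^2 + N_{k-1}^2.
  N_0 = 5
So there are 5 ground terms available for substitution.
The clause has 2 distinct variables (w, u), each appearing in the body. In the free term algebra distinct substitutions yield syntactically distinct ground instances.
Number of ground instances = 5^2 = 25.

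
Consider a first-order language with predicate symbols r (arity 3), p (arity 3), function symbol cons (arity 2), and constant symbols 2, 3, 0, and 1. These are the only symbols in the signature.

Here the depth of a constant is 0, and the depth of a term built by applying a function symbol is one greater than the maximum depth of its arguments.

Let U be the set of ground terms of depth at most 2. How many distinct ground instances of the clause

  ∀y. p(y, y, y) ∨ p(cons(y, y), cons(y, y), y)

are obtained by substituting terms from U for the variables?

404

Ground terms of depth ≤ 2:
  Let N_k count ground terms of depth at most k. Each non-constant term of depth ≤ k is some function symbol applied to depth-≤(k−1) arguments, giving N_k = 4 + N_{k-1}^2.
  N_0 = 4
  N_1 = 4 + 4^2 = 20
  N_2 = 4 + 20^2 = 404
So there are 404 ground terms available for substitution.
The body mentions the single quantified variable y; since ground terms form a free algebra, no two substitutions collapse to the same formula.
Number of ground instances = 404.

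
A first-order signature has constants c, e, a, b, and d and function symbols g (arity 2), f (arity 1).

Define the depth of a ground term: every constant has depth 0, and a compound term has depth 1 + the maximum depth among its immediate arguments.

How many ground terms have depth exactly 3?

1600230

Let N_k count ground terms of depth at most k. Each non-constant term of depth ≤ k is some function symbol applied to depth-≤(k−1) arguments, giving N_k = 5 + N_{k-1}^2 + N_{k-1}.
N_0 = 5
N_1 = 5 + 5^2 + 5 = 35
N_2 = 5 + 35^2 + 35 = 1265
N_3 = 5 + 1265^2 + 1265 = 1601495
Terms of depth exactly 3: N_3 − N_2 = 1601495 − 1265 = 1600230.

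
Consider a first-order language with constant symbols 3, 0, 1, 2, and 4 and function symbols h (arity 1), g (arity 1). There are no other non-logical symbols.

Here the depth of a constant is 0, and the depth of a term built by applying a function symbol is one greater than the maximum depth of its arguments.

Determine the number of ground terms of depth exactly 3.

40

Let N_k = |{terms of depth ≤ k}|. Then N_0 = 5 and N_k = 5 + N_{k-1} + N_{k-1} for k ≥ 1 (one summand per function symbol, arity giving the exponent).
N_0 = 5
N_1 = 5 + 5 + 5 = 15
N_2 = 5 + 15 + 15 = 35
N_3 = 5 + 35 + 35 = 75
Terms of depth exactly 3: N_3 − N_2 = 75 − 35 = 40.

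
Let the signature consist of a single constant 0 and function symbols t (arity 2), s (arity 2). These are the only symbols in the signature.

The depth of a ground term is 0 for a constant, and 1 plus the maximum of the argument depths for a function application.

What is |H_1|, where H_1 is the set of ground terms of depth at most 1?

3

Count level by level. With function symbols t/2, s/2, the terms of depth ≤ k are the 1 constant together with each function applied to depth-≤(k−1) tuples, so N_k = 1 + N_{k-1}^2 + N_{k-1}^2.
N_0 = 1
N_1 = 1 + 1^2 + 1^2 = 3
Explicitly: 0, t(0, 0), s(0, 0).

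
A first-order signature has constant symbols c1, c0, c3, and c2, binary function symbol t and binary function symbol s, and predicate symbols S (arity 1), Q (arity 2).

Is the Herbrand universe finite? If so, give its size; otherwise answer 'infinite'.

The signature has at least one function symbol (t, arity 2) and at least one constant (c1).
Iterating t gives infinitely many distinct ground terms: c1, t(c1, c1), t(t(c1, c1), t(c1, c1)), ...
So the Herbrand universe is infinite.

infinite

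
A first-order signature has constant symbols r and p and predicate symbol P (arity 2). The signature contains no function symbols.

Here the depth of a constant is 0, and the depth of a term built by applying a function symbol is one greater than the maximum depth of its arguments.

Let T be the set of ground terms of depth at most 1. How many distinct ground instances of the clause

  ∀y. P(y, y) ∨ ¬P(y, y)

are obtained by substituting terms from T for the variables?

Ground terms of depth ≤ 1:
  With no function symbols every ground term is a constant, so there are exactly 2 ground terms at every depth bound.
  N_0 = 2
  N_1 = 2
So there are 2 ground terms available for substitution.
The clause has 1 distinct variable (y), which appears in the body. In the free term algebra distinct substitutions yield syntactically distinct ground instances.
Number of ground instances = 2.

2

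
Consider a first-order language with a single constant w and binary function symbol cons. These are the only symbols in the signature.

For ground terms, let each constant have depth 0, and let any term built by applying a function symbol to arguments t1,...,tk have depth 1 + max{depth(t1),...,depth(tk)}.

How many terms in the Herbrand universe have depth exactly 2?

Write N_k for the number of ground terms of depth ≤ k. A term of depth ≤ k is either a constant or a function symbol applied to arguments of depth ≤ k−1, so N_k = 1 + N_{k-1}^2.
N_0 = 1
N_1 = 1 + 1^2 = 2
N_2 = 1 + 2^2 = 5
Terms of depth exactly 2: N_2 − N_1 = 5 − 2 = 3.

3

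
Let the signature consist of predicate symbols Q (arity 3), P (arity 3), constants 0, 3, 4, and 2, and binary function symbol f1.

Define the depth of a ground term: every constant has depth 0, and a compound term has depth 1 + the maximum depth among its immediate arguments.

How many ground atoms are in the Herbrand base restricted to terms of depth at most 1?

16000

First count ground terms of depth ≤ 1.
Let N_k count ground terms of depth at most k. Each non-constant term of depth ≤ k is some function symbol applied to depth-≤(k−1) arguments, giving N_k = 4 + N_{k-1}^2.
N_0 = 4
N_1 = 4 + 4^2 = 20
So |H| = 20.
Ground atoms are formed by filling each argument slot of a predicate with a term from H, so an r-ary predicate gives |H|^r atoms:
  Q: 20^3 = 8000;  P: 20^3 = 8000
Total ground atoms: 8000 + 8000 = 16000.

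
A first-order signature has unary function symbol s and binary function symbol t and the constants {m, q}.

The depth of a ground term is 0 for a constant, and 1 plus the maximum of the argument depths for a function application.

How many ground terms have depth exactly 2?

66

Let N_k count ground terms of depth at most k. Each non-constant term of depth ≤ k is some function symbol applied to depth-≤(k−1) arguments, giving N_k = 2 + N_{k-1} + N_{k-1}^2.
N_0 = 2
N_1 = 2 + 2 + 2^2 = 8
N_2 = 2 + 8 + 8^2 = 74
Terms of depth exactly 2: N_2 − N_1 = 74 − 8 = 66.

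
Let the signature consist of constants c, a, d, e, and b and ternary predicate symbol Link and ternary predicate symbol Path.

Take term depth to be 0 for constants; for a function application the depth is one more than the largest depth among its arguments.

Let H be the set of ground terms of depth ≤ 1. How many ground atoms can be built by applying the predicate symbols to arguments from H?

First count ground terms of depth ≤ 1.
With no function symbols every ground term is a constant, so there are exactly 5 ground terms at every depth bound.
N_0 = 5
N_1 = 5
Explicitly: c, a, d, e, b.
So |H| = 5.
For each predicate symbol, the number of ground atoms is |H| raised to its arity; summing:
  Link: 5^3 = 125;  Path: 5^3 = 125
Total ground atoms: 125 + 125 = 250.

250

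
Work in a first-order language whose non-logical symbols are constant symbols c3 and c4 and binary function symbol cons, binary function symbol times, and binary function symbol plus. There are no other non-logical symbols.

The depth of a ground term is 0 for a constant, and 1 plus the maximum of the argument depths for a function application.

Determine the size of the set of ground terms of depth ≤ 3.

If N_k denotes the number of depth-≤k ground terms, the 2 constants give N_0 = 2, and each function symbol of arity r contributes N_{k-1}^r new terms at level k: N_k = 2 + N_{k-1}^2 + N_{k-1}^2 + N_{k-1}^2.
N_0 = 2
N_1 = 2 + 2^2 + 2^2 + 2^2 = 14
N_2 = 2 + 14^2 + 14^2 + 14^2 = 590
N_3 = 2 + 590^2 + 590^2 + 590^2 = 1044302

1044302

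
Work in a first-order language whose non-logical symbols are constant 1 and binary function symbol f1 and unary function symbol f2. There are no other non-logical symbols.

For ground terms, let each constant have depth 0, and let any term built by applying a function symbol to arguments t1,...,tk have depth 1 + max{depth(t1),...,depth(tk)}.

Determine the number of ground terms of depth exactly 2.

10

Let N_k = |{terms of depth ≤ k}|. Then N_0 = 1 and N_k = 1 + N_{k-1}^2 + N_{k-1} for k ≥ 1 (one summand per function symbol, arity giving the exponent).
N_0 = 1
N_1 = 1 + 1^2 + 1 = 3
N_2 = 1 + 3^2 + 3 = 13
Terms of depth exactly 2: N_2 − N_1 = 13 − 3 = 10.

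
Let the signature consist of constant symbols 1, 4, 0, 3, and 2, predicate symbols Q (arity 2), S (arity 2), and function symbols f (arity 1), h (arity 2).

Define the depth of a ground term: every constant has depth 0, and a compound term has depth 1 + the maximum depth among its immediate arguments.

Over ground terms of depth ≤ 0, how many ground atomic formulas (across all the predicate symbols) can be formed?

First count ground terms of depth ≤ 0.
Write N_k for the number of ground terms of depth ≤ k. A term of depth ≤ k is either a constant or a function symbol applied to arguments of depth ≤ k−1, so N_k = 5 + N_{k-1} + N_{k-1}^2.
N_0 = 5
So |H| = 5.
Ground atoms are formed by filling each argument slot of a predicate with a term from H, so an r-ary predicate gives |H|^r atoms:
  Q: 5^2 = 25;  S: 5^2 = 25
Total ground atoms: 25 + 25 = 50.

50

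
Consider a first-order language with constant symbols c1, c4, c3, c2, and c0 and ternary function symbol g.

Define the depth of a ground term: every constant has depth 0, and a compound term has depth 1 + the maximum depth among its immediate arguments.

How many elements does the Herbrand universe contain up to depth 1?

Let N_k count ground terms of depth at most k. Each non-constant term of depth ≤ k is some function symbol applied to depth-≤(k−1) arguments, giving N_k = 5 + N_{k-1}^3.
N_0 = 5
N_1 = 5 + 5^3 = 130

130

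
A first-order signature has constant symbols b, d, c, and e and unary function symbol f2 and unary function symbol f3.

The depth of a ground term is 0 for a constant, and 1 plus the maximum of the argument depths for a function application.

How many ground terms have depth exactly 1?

8

Write N_k for the number of ground terms of depth ≤ k. A term of depth ≤ k is either a constant or a function symbol applied to arguments of depth ≤ k−1, so N_k = 4 + N_{k-1} + N_{k-1}.
N_0 = 4
N_1 = 4 + 4 + 4 = 12
Terms of depth exactly 1: N_1 − N_0 = 12 − 4 = 8.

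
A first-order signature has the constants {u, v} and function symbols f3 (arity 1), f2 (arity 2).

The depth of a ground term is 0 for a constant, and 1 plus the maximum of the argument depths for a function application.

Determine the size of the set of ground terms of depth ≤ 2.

Let N_k = |{terms of depth ≤ k}|. Then N_0 = 2 and N_k = 2 + N_{k-1} + N_{k-1}^2 for k ≥ 1 (one summand per function symbol, arity giving the exponent).
N_0 = 2
N_1 = 2 + 2 + 2^2 = 8
N_2 = 2 + 8 + 8^2 = 74

74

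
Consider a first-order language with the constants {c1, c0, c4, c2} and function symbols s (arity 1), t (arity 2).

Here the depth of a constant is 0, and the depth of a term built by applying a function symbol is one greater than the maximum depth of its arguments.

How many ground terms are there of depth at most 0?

Let N_k count ground terms of depth at most k. Each non-constant term of depth ≤ k is some function symbol applied to depth-≤(k−1) arguments, giving N_k = 4 + N_{k-1} + N_{k-1}^2.
N_0 = 4
Explicitly: c1, c0, c4, c2.

4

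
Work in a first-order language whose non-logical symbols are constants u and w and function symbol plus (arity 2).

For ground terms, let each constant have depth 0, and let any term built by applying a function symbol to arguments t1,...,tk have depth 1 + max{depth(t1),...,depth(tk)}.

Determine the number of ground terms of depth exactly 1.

4

Let N_k = |{terms of depth ≤ k}|. Then N_0 = 2 and N_k = 2 + N_{k-1}^2 for k ≥ 1 (one summand per function symbol, arity giving the exponent).
N_0 = 2
N_1 = 2 + 2^2 = 6
Terms of depth exactly 1: N_1 − N_0 = 6 − 2 = 4.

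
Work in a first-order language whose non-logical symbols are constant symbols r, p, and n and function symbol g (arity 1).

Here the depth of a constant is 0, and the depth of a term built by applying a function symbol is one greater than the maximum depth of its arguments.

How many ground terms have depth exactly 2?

Count level by level. With function symbols g/1, the terms of depth ≤ k are the 3 constants together with each function applied to depth-≤(k−1) tuples, so N_k = 3 + N_{k-1}.
N_0 = 3
N_1 = 3 + 3 = 6
N_2 = 3 + 6 = 9
Terms of depth exactly 2: N_2 − N_1 = 9 − 6 = 3.

3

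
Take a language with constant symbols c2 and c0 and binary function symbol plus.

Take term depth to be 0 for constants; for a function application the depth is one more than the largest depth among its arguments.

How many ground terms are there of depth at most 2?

If N_k denotes the number of depth-≤k ground terms, the 2 constants give N_0 = 2, and each function symbol of arity r contributes N_{k-1}^r new terms at level k: N_k = 2 + N_{k-1}^2.
N_0 = 2
N_1 = 2 + 2^2 = 6
N_2 = 2 + 6^2 = 38

38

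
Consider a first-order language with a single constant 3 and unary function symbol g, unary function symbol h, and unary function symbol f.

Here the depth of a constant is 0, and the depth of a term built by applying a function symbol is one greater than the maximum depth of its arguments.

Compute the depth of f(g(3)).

2

depth(g(3)) = 1 + depth(3) = 1 + 0 = 1
depth(f(g(3))) = 1 + depth(g(3)) = 1 + 1 = 2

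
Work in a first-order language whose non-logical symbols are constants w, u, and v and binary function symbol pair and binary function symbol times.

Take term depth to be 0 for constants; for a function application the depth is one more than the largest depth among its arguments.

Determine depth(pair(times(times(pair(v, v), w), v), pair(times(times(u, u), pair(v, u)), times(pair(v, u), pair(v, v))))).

4

depth(pair(v, v)) = 1 + max(0, 0) = 1
depth(times(pair(v, v), w)) = 1 + max(1, 0) = 2
depth(times(times(pair(v, v), w), v)) = 1 + max(2, 0) = 3
depth(times(u, u)) = 1 + max(0, 0) = 1
depth(pair(v, u)) = 1 + max(0, 0) = 1
depth(times(times(u, u), pair(v, u))) = 1 + max(1, 1) = 2
depth(times(pair(v, u), pair(v, v))) = 1 + max(1, 1) = 2
depth(pair(times(times(u, u), pair(v, u)), times(pair(v, u), pair(v, v)))) = 1 + max(2, 2) = 3
depth(pair(times(times(pair(v, v), w), v), pair(times(times(u, u), pair(v, u)), times(pair(v, u), pair(v, v))))) = 1 + max(3, 3) = 4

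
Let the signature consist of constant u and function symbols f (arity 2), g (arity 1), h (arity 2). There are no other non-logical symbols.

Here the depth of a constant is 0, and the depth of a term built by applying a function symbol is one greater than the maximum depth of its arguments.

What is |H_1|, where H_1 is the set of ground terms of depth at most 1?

4

Write N_k for the number of ground terms of depth ≤ k. A term of depth ≤ k is either a constant or a function symbol applied to arguments of depth ≤ k−1, so N_k = 1 + N_{k-1}^2 + N_{k-1} + N_{k-1}^2.
N_0 = 1
N_1 = 1 + 1^2 + 1 + 1^2 = 4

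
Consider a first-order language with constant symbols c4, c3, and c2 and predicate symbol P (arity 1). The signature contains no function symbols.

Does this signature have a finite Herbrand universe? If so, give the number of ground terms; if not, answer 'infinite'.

There are no function symbols, so every ground term is one of the 3 constants.
The Herbrand universe is {c4, c3, c2}, which is finite with 3 elements.

3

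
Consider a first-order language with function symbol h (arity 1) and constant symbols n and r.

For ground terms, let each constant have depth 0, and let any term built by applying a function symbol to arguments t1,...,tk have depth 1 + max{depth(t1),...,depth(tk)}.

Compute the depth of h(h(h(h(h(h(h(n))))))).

depth(h(n)) = 1 + depth(n) = 1 + 0 = 1
depth(h(h(n))) = 1 + depth(h(n)) = 1 + 1 = 2
depth(h(h(h(n)))) = 1 + depth(h(h(n))) = 1 + 2 = 3
depth(h(h(h(h(n))))) = 1 + depth(h(h(h(n)))) = 1 + 3 = 4
depth(h(h(h(h(h(n)))))) = 1 + depth(h(h(h(h(n))))) = 1 + 4 = 5
depth(h(h(h(h(h(h(n))))))) = 1 + depth(h(h(h(h(h(n)))))) = 1 + 5 = 6
depth(h(h(h(h(h(h(h(n)))))))) = 1 + depth(h(h(h(h(h(h(n))))))) = 1 + 6 = 7

7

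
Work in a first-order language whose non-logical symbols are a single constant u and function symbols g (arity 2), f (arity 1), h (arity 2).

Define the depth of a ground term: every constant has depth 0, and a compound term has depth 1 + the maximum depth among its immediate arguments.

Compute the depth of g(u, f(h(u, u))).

3

depth(h(u, u)) = 1 + max(0, 0) = 1
depth(f(h(u, u))) = 1 + depth(h(u, u)) = 1 + 1 = 2
depth(g(u, f(h(u, u)))) = 1 + max(0, 2) = 3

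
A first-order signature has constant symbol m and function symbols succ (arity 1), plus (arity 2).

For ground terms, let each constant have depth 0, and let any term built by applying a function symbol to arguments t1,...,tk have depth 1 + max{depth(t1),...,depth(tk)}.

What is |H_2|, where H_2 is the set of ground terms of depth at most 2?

13

Count level by level. With function symbols succ/1, plus/2, the terms of depth ≤ k are the 1 constant together with each function applied to depth-≤(k−1) tuples, so N_k = 1 + N_{k-1} + N_{k-1}^2.
N_0 = 1
N_1 = 1 + 1 + 1^2 = 3
N_2 = 1 + 3 + 3^2 = 13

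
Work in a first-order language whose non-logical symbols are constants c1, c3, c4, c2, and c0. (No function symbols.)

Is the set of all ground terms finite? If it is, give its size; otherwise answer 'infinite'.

5

There are no function symbols, so every ground term is one of the 5 constants.
The Herbrand universe is {c1, c3, c4, c2, c0}, which is finite with 5 elements.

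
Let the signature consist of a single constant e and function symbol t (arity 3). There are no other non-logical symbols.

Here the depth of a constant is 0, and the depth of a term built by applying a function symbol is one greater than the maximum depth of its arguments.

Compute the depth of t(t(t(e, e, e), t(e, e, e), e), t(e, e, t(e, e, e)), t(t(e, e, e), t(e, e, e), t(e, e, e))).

depth(t(e, e, e)) = 1 + max(0, 0, 0) = 1
depth(t(t(e, e, e), t(e, e, e), e)) = 1 + max(1, 1, 0) = 2
depth(t(e, e, t(e, e, e))) = 1 + max(0, 0, 1) = 2
depth(t(t(e, e, e), t(e, e, e), t(e, e, e))) = 1 + max(1, 1, 1) = 2
depth(t(t(t(e, e, e), t(e, e, e), e), t(e, e, t(e, e, e)), t(t(e, e, e), t(e, e, e), t(e, e, e)))) = 1 + max(2, 2, 2) = 3

3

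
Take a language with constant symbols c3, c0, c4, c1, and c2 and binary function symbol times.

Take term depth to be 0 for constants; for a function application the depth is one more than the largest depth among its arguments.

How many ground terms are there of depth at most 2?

905

Count level by level. With function symbols times/2, the terms of depth ≤ k are the 5 constants together with each function applied to depth-≤(k−1) tuples, so N_k = 5 + N_{k-1}^2.
N_0 = 5
N_1 = 5 + 5^2 = 30
N_2 = 5 + 30^2 = 905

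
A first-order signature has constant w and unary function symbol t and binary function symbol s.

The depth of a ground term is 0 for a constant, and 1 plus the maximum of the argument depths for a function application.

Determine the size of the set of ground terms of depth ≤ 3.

Count level by level. With function symbols t/1, s/2, the terms of depth ≤ k are the 1 constant together with each function applied to depth-≤(k−1) tuples, so N_k = 1 + N_{k-1} + N_{k-1}^2.
N_0 = 1
N_1 = 1 + 1 + 1^2 = 3
N_2 = 1 + 3 + 3^2 = 13
N_3 = 1 + 13 + 13^2 = 183

183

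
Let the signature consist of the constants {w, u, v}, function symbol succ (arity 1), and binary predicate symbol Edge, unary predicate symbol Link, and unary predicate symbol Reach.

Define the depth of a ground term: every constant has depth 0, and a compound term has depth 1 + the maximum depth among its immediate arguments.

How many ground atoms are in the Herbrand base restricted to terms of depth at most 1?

First count ground terms of depth ≤ 1.
Let N_k = |{terms of depth ≤ k}|. Then N_0 = 3 and N_k = 3 + N_{k-1} for k ≥ 1 (one summand per function symbol, arity giving the exponent).
N_0 = 3
N_1 = 3 + 3 = 6
Explicitly: w, u, v, succ(w), succ(u), succ(v).
So |H| = 6.
For each predicate symbol, the number of ground atoms is |H| raised to its arity; summing:
  Edge: 6^2 = 36;  Link: 6;  Reach: 6
Total ground atoms: 36 + 6 + 6 = 48.

48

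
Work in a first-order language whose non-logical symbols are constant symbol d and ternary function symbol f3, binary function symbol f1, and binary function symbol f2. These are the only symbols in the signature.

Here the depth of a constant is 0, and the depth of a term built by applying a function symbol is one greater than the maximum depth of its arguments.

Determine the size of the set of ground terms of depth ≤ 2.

97

If N_k denotes the number of depth-≤k ground terms, the 1 constant gives N_0 = 1, and each function symbol of arity r contributes N_{k-1}^r new terms at level k: N_k = 1 + N_{k-1}^3 + N_{k-1}^2 + N_{k-1}^2.
N_0 = 1
N_1 = 1 + 1^3 + 1^2 + 1^2 = 4
N_2 = 1 + 4^3 + 4^2 + 4^2 = 97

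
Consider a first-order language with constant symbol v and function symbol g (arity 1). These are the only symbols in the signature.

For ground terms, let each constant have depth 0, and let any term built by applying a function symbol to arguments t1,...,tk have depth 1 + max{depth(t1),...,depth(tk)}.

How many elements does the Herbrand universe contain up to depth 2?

Let N_k = |{terms of depth ≤ k}|. Then N_0 = 1 and N_k = 1 + N_{k-1} for k ≥ 1 (one summand per function symbol, arity giving the exponent).
N_0 = 1
N_1 = 1 + 1 = 2
N_2 = 1 + 2 = 3

3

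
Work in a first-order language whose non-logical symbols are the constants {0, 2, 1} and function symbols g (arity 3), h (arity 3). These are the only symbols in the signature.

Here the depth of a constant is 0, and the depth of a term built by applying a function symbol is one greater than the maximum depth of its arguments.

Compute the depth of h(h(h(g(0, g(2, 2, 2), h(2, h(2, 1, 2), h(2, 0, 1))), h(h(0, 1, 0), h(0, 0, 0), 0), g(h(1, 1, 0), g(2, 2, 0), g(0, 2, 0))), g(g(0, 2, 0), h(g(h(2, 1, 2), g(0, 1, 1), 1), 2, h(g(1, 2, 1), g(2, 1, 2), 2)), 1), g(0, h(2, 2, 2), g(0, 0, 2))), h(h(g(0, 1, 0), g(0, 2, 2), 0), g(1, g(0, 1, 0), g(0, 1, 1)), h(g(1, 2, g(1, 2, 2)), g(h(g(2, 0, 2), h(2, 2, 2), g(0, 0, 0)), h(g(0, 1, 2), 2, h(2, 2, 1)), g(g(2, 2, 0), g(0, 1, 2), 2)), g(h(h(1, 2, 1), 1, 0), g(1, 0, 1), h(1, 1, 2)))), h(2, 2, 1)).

6

depth(g(2, 2, 2)) = 1 + max(0, 0, 0) = 1
depth(h(2, 1, 2)) = 1 + max(0, 0, 0) = 1
depth(h(2, 0, 1)) = 1 + max(0, 0, 0) = 1
depth(h(2, h(2, 1, 2), h(2, 0, 1))) = 1 + max(0, 1, 1) = 2
depth(g(0, g(2, 2, 2), h(2, h(2, 1, 2), h(2, 0, 1)))) = 1 + max(0, 1, 2) = 3
depth(h(0, 1, 0)) = 1 + max(0, 0, 0) = 1
depth(h(0, 0, 0)) = 1 + max(0, 0, 0) = 1
depth(h(h(0, 1, 0), h(0, 0, 0), 0)) = 1 + max(1, 1, 0) = 2
depth(h(1, 1, 0)) = 1 + max(0, 0, 0) = 1
depth(g(2, 2, 0)) = 1 + max(0, 0, 0) = 1
depth(g(0, 2, 0)) = 1 + max(0, 0, 0) = 1
depth(g(h(1, 1, 0), g(2, 2, 0), g(0, 2, 0))) = 1 + max(1, 1, 1) = 2
depth(h(g(0, g(2, 2, 2), h(2, h(2, 1, 2), h(2, 0, 1))), h(h(0, 1, 0), h(0, 0, 0), 0), g(h(1, 1, 0), g(2, 2, 0), g(0, 2, 0)))) = 1 + max(3, 2, 2) = 4
depth(g(0, 1, 1)) = 1 + max(0, 0, 0) = 1
depth(g(h(2, 1, 2), g(0, 1, 1), 1)) = 1 + max(1, 1, 0) = 2
depth(g(1, 2, 1)) = 1 + max(0, 0, 0) = 1
depth(g(2, 1, 2)) = 1 + max(0, 0, 0) = 1
depth(h(g(1, 2, 1), g(2, 1, 2), 2)) = 1 + max(1, 1, 0) = 2
depth(h(g(h(2, 1, 2), g(0, 1, 1), 1), 2, h(g(1, 2, 1), g(2, 1, 2), 2))) = 1 + max(2, 0, 2) = 3
depth(g(g(0, 2, 0), h(g(h(2, 1, 2), g(0, 1, 1), 1), 2, h(g(1, 2, 1), g(2, 1, 2), 2)), 1)) = 1 + max(1, 3, 0) = 4
depth(h(2, 2, 2)) = 1 + max(0, 0, 0) = 1
depth(g(0, 0, 2)) = 1 + max(0, 0, 0) = 1
depth(g(0, h(2, 2, 2), g(0, 0, 2))) = 1 + max(0, 1, 1) = 2
depth(h(h(g(0, g(2, 2, 2), h(2, h(2, 1, 2), h(2, 0, 1))), h(h(0, 1, 0), h(0, 0, 0), 0), g(h(1, 1, 0), g(2, 2, 0), g(0, 2, 0))), g(g(0, 2, 0), h(g(h(2, 1, 2), g(0, 1, 1), 1), 2, h(g(1, 2, 1), g(2, 1, 2), 2)), 1), g(0, h(2, 2, 2), g(0, 0, 2)))) = 1 + max(4, 4, 2) = 5
depth(g(0, 1, 0)) = 1 + max(0, 0, 0) = 1
depth(g(0, 2, 2)) = 1 + max(0, 0, 0) = 1
depth(h(g(0, 1, 0), g(0, 2, 2), 0)) = 1 + max(1, 1, 0) = 2
depth(g(1, g(0, 1, 0), g(0, 1, 1))) = 1 + max(0, 1, 1) = 2
depth(g(1, 2, 2)) = 1 + max(0, 0, 0) = 1
depth(g(1, 2, g(1, 2, 2))) = 1 + max(0, 0, 1) = 2
depth(g(2, 0, 2)) = 1 + max(0, 0, 0) = 1
depth(g(0, 0, 0)) = 1 + max(0, 0, 0) = 1
depth(h(g(2, 0, 2), h(2, 2, 2), g(0, 0, 0))) = 1 + max(1, 1, 1) = 2
depth(g(0, 1, 2)) = 1 + max(0, 0, 0) = 1
depth(h(2, 2, 1)) = 1 + max(0, 0, 0) = 1
depth(h(g(0, 1, 2), 2, h(2, 2, 1))) = 1 + max(1, 0, 1) = 2
depth(g(g(2, 2, 0), g(0, 1, 2), 2)) = 1 + max(1, 1, 0) = 2
depth(g(h(g(2, 0, 2), h(2, 2, 2), g(0, 0, 0)), h(g(0, 1, 2), 2, h(2, 2, 1)), g(g(2, 2, 0), g(0, 1, 2), 2))) = 1 + max(2, 2, 2) = 3
depth(h(1, 2, 1)) = 1 + max(0, 0, 0) = 1
depth(h(h(1, 2, 1), 1, 0)) = 1 + max(1, 0, 0) = 2
depth(g(1, 0, 1)) = 1 + max(0, 0, 0) = 1
depth(h(1, 1, 2)) = 1 + max(0, 0, 0) = 1
depth(g(h(h(1, 2, 1), 1, 0), g(1, 0, 1), h(1, 1, 2))) = 1 + max(2, 1, 1) = 3
depth(h(g(1, 2, g(1, 2, 2)), g(h(g(2, 0, 2), h(2, 2, 2), g(0, 0, 0)), h(g(0, 1, 2), 2, h(2, 2, 1)), g(g(2, 2, 0), g(0, 1, 2), 2)), g(h(h(1, 2, 1), 1, 0), g(1, 0, 1), h(1, 1, 2)))) = 1 + max(2, 3, 3) = 4
depth(h(h(g(0, 1, 0), g(0, 2, 2), 0), g(1, g(0, 1, 0), g(0, 1, 1)), h(g(1, 2, g(1, 2, 2)), g(h(g(2, 0, 2), h(2, 2, 2), g(0, 0, 0)), h(g(0, 1, 2), 2, h(2, 2, 1)), g(g(2, 2, 0), g(0, 1, 2), 2)), g(h(h(1, 2, 1), 1, 0), g(1, 0, 1), h(1, 1, 2))))) = 1 + max(2, 2, 4) = 5
depth(h(h(h(g(0, g(2, 2, 2), h(2, h(2, 1, 2), h(2, 0, 1))), h(h(0, 1, 0), h(0, 0, 0), 0), g(h(1, 1, 0), g(2, 2, 0), g(0, 2, 0))), g(g(0, 2, 0), h(g(h(2, 1, 2), g(0, 1, 1), 1), 2, h(g(1, 2, 1), g(2, 1, 2), 2)), 1), g(0, h(2, 2, 2), g(0, 0, 2))), h(h(g(0, 1, 0), g(0, 2, 2), 0), g(1, g(0, 1, 0), g(0, 1, 1)), h(g(1, 2, g(1, 2, 2)), g(h(g(2, 0, 2), h(2, 2, 2), g(0, 0, 0)), h(g(0, 1, 2), 2, h(2, 2, 1)), g(g(2, 2, 0), g(0, 1, 2), 2)), g(h(h(1, 2, 1), 1, 0), g(1, 0, 1), h(1, 1, 2)))), h(2, 2, 1))) = 1 + max(5, 5, 1) = 6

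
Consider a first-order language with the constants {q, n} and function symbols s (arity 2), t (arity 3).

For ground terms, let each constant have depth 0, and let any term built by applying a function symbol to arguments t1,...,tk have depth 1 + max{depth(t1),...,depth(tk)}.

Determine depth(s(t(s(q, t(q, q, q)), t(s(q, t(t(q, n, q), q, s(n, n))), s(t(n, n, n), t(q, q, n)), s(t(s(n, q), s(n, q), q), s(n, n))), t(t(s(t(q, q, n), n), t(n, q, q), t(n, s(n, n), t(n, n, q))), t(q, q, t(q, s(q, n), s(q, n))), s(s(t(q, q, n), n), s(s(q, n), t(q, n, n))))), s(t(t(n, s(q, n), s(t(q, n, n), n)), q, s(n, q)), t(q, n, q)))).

depth(t(q, q, q)) = 1 + max(0, 0, 0) = 1
depth(s(q, t(q, q, q))) = 1 + max(0, 1) = 2
depth(t(q, n, q)) = 1 + max(0, 0, 0) = 1
depth(s(n, n)) = 1 + max(0, 0) = 1
depth(t(t(q, n, q), q, s(n, n))) = 1 + max(1, 0, 1) = 2
depth(s(q, t(t(q, n, q), q, s(n, n)))) = 1 + max(0, 2) = 3
depth(t(n, n, n)) = 1 + max(0, 0, 0) = 1
depth(t(q, q, n)) = 1 + max(0, 0, 0) = 1
depth(s(t(n, n, n), t(q, q, n))) = 1 + max(1, 1) = 2
depth(s(n, q)) = 1 + max(0, 0) = 1
depth(t(s(n, q), s(n, q), q)) = 1 + max(1, 1, 0) = 2
depth(s(t(s(n, q), s(n, q), q), s(n, n))) = 1 + max(2, 1) = 3
depth(t(s(q, t(t(q, n, q), q, s(n, n))), s(t(n, n, n), t(q, q, n)), s(t(s(n, q), s(n, q), q), s(n, n)))) = 1 + max(3, 2, 3) = 4
depth(s(t(q, q, n), n)) = 1 + max(1, 0) = 2
depth(t(n, q, q)) = 1 + max(0, 0, 0) = 1
depth(t(n, n, q)) = 1 + max(0, 0, 0) = 1
depth(t(n, s(n, n), t(n, n, q))) = 1 + max(0, 1, 1) = 2
depth(t(s(t(q, q, n), n), t(n, q, q), t(n, s(n, n), t(n, n, q)))) = 1 + max(2, 1, 2) = 3
depth(s(q, n)) = 1 + max(0, 0) = 1
depth(t(q, s(q, n), s(q, n))) = 1 + max(0, 1, 1) = 2
depth(t(q, q, t(q, s(q, n), s(q, n)))) = 1 + max(0, 0, 2) = 3
depth(t(q, n, n)) = 1 + max(0, 0, 0) = 1
depth(s(s(q, n), t(q, n, n))) = 1 + max(1, 1) = 2
depth(s(s(t(q, q, n), n), s(s(q, n), t(q, n, n)))) = 1 + max(2, 2) = 3
depth(t(t(s(t(q, q, n), n), t(n, q, q), t(n, s(n, n), t(n, n, q))), t(q, q, t(q, s(q, n), s(q, n))), s(s(t(q, q, n), n), s(s(q, n), t(q, n, n))))) = 1 + max(3, 3, 3) = 4
depth(t(s(q, t(q, q, q)), t(s(q, t(t(q, n, q), q, s(n, n))), s(t(n, n, n), t(q, q, n)), s(t(s(n, q), s(n, q), q), s(n, n))), t(t(s(t(q, q, n), n), t(n, q, q), t(n, s(n, n), t(n, n, q))), t(q, q, t(q, s(q, n), s(q, n))), s(s(t(q, q, n), n), s(s(q, n), t(q, n, n)))))) = 1 + max(2, 4, 4) = 5
depth(s(t(q, n, n), n)) = 1 + max(1, 0) = 2
depth(t(n, s(q, n), s(t(q, n, n), n))) = 1 + max(0, 1, 2) = 3
depth(t(t(n, s(q, n), s(t(q, n, n), n)), q, s(n, q))) = 1 + max(3, 0, 1) = 4
depth(s(t(t(n, s(q, n), s(t(q, n, n), n)), q, s(n, q)), t(q, n, q))) = 1 + max(4, 1) = 5
depth(s(t(s(q, t(q, q, q)), t(s(q, t(t(q, n, q), q, s(n, n))), s(t(n, n, n), t(q, q, n)), s(t(s(n, q), s(n, q), q), s(n, n))), t(t(s(t(q, q, n), n), t(n, q, q), t(n, s(n, n), t(n, n, q))), t(q, q, t(q, s(q, n), s(q, n))), s(s(t(q, q, n), n), s(s(q, n), t(q, n, n))))), s(t(t(n, s(q, n), s(t(q, n, n), n)), q, s(n, q)), t(q, n, q)))) = 1 + max(5, 5) = 6

6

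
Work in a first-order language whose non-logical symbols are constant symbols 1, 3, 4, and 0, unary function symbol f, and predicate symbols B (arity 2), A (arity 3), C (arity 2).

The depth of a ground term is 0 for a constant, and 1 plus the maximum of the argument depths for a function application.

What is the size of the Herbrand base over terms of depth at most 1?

First count ground terms of depth ≤ 1.
Let N_k = |{terms of depth ≤ k}|. Then N_0 = 4 and N_k = 4 + N_{k-1} for k ≥ 1 (one summand per function symbol, arity giving the exponent).
N_0 = 4
N_1 = 4 + 4 = 8
Explicitly: 1, 3, 4, 0, f(1), f(3), f(4), f(0).
So |H| = 8.
For each predicate symbol, the number of ground atoms is |H| raised to its arity; summing:
  B: 8^2 = 64;  A: 8^3 = 512;  C: 8^2 = 64
Total ground atoms: 64 + 512 + 64 = 640.

640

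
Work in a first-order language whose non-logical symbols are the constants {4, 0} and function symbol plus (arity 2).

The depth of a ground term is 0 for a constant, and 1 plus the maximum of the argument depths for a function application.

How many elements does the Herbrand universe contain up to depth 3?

Let N_k count ground terms of depth at most k. Each non-constant term of depth ≤ k is some function symbol applied to depth-≤(k−1) arguments, giving N_k = 2 + N_{k-1}^2.
N_0 = 2
N_1 = 2 + 2^2 = 6
N_2 = 2 + 6^2 = 38
N_3 = 2 + 38^2 = 1446

1446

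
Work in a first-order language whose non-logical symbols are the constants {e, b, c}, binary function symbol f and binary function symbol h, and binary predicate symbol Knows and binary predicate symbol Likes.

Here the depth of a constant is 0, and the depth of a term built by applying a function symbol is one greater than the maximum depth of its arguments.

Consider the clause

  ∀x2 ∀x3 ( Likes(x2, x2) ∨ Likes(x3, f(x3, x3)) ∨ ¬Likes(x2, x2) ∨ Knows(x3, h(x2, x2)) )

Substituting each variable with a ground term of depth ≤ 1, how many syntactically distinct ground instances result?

441

Ground terms of depth ≤ 1:
  Let N_k = |{terms of depth ≤ k}|. Then N_0 = 3 and N_k = 3 + N_{k-1}^2 + N_{k-1}^2 for k ≥ 1 (one summand per function symbol, arity giving the exponent).
  N_0 = 3
  N_1 = 3 + 3^2 + 3^2 = 21
So there are 21 ground terms available for substitution.
The clause has 2 distinct variables (x2, x3), each appearing in the body. In the free term algebra distinct substitutions yield syntactically distinct ground instances.
Number of ground instances = 21^2 = 441.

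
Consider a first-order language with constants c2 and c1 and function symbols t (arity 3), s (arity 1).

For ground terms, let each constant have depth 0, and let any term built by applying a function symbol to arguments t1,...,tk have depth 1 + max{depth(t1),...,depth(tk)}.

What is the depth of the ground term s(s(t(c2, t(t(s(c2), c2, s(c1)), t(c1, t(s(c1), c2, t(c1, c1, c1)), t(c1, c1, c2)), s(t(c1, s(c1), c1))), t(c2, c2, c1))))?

7

depth(s(c2)) = 1 + depth(c2) = 1 + 0 = 1
depth(s(c1)) = 1 + depth(c1) = 1 + 0 = 1
depth(t(s(c2), c2, s(c1))) = 1 + max(1, 0, 1) = 2
depth(t(c1, c1, c1)) = 1 + max(0, 0, 0) = 1
depth(t(s(c1), c2, t(c1, c1, c1))) = 1 + max(1, 0, 1) = 2
depth(t(c1, c1, c2)) = 1 + max(0, 0, 0) = 1
depth(t(c1, t(s(c1), c2, t(c1, c1, c1)), t(c1, c1, c2))) = 1 + max(0, 2, 1) = 3
depth(t(c1, s(c1), c1)) = 1 + max(0, 1, 0) = 2
depth(s(t(c1, s(c1), c1))) = 1 + depth(t(c1, s(c1), c1)) = 1 + 2 = 3
depth(t(t(s(c2), c2, s(c1)), t(c1, t(s(c1), c2, t(c1, c1, c1)), t(c1, c1, c2)), s(t(c1, s(c1), c1)))) = 1 + max(2, 3, 3) = 4
depth(t(c2, c2, c1)) = 1 + max(0, 0, 0) = 1
depth(t(c2, t(t(s(c2), c2, s(c1)), t(c1, t(s(c1), c2, t(c1, c1, c1)), t(c1, c1, c2)), s(t(c1, s(c1), c1))), t(c2, c2, c1))) = 1 + max(0, 4, 1) = 5
depth(s(t(c2, t(t(s(c2), c2, s(c1)), t(c1, t(s(c1), c2, t(c1, c1, c1)), t(c1, c1, c2)), s(t(c1, s(c1), c1))), t(c2, c2, c1)))) = 1 + depth(t(c2, t(t(s(c2), c2, s(c1)), t(c1, t(s(c1), c2, t(c1, c1, c1)), t(c1, c1, c2)), s(t(c1, s(c1), c1))), t(c2, c2, c1))) = 1 + 5 = 6
depth(s(s(t(c2, t(t(s(c2), c2, s(c1)), t(c1, t(s(c1), c2, t(c1, c1, c1)), t(c1, c1, c2)), s(t(c1, s(c1), c1))), t(c2, c2, c1))))) = 1 + depth(s(t(c2, t(t(s(c2), c2, s(c1)), t(c1, t(s(c1), c2, t(c1, c1, c1)), t(c1, c1, c2)), s(t(c1, s(c1), c1))), t(c2, c2, c1)))) = 1 + 6 = 7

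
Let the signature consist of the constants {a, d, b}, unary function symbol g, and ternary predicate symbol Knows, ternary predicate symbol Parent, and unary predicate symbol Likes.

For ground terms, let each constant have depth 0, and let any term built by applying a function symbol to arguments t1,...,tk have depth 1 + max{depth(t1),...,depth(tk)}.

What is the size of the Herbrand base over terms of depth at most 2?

1467

First count ground terms of depth ≤ 2.
Let N_k = |{terms of depth ≤ k}|. Then N_0 = 3 and N_k = 3 + N_{k-1} for k ≥ 1 (one summand per function symbol, arity giving the exponent).
N_0 = 3
N_1 = 3 + 3 = 6
N_2 = 3 + 6 = 9
So |H| = 9.
A ground atom is a predicate applied to a tuple of terms from H, so the count is the sum over predicates of |H|^arity:
  Knows: 9^3 = 729;  Parent: 9^3 = 729;  Likes: 9
Total ground atoms: 729 + 729 + 9 = 1467.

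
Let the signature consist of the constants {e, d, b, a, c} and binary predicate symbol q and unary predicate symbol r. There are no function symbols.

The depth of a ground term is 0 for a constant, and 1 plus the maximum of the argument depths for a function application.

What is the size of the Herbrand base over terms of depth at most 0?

30

First count ground terms of depth ≤ 0.
With no function symbols every ground term is a constant, so there are exactly 5 ground terms at every depth bound.
N_0 = 5
So |H| = 5.
A ground atom is a predicate applied to a tuple of terms from H, so the count is the sum over predicates of |H|^arity:
  q: 5^2 = 25;  r: 5
Total ground atoms: 25 + 5 = 30.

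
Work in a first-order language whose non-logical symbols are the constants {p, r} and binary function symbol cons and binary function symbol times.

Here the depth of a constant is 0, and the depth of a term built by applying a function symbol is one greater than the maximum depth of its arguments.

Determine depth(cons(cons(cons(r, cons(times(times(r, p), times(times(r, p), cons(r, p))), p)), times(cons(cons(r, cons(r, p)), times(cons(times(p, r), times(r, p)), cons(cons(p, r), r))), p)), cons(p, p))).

7

depth(times(r, p)) = 1 + max(0, 0) = 1
depth(cons(r, p)) = 1 + max(0, 0) = 1
depth(times(times(r, p), cons(r, p))) = 1 + max(1, 1) = 2
depth(times(times(r, p), times(times(r, p), cons(r, p)))) = 1 + max(1, 2) = 3
depth(cons(times(times(r, p), times(times(r, p), cons(r, p))), p)) = 1 + max(3, 0) = 4
depth(cons(r, cons(times(times(r, p), times(times(r, p), cons(r, p))), p))) = 1 + max(0, 4) = 5
depth(cons(r, cons(r, p))) = 1 + max(0, 1) = 2
depth(times(p, r)) = 1 + max(0, 0) = 1
depth(cons(times(p, r), times(r, p))) = 1 + max(1, 1) = 2
depth(cons(p, r)) = 1 + max(0, 0) = 1
depth(cons(cons(p, r), r)) = 1 + max(1, 0) = 2
depth(times(cons(times(p, r), times(r, p)), cons(cons(p, r), r))) = 1 + max(2, 2) = 3
depth(cons(cons(r, cons(r, p)), times(cons(times(p, r), times(r, p)), cons(cons(p, r), r)))) = 1 + max(2, 3) = 4
depth(times(cons(cons(r, cons(r, p)), times(cons(times(p, r), times(r, p)), cons(cons(p, r), r))), p)) = 1 + max(4, 0) = 5
depth(cons(cons(r, cons(times(times(r, p), times(times(r, p), cons(r, p))), p)), times(cons(cons(r, cons(r, p)), times(cons(times(p, r), times(r, p)), cons(cons(p, r), r))), p))) = 1 + max(5, 5) = 6
depth(cons(p, p)) = 1 + max(0, 0) = 1
depth(cons(cons(cons(r, cons(times(times(r, p), times(times(r, p), cons(r, p))), p)), times(cons(cons(r, cons(r, p)), times(cons(times(p, r), times(r, p)), cons(cons(p, r), r))), p)), cons(p, p))) = 1 + max(6, 1) = 7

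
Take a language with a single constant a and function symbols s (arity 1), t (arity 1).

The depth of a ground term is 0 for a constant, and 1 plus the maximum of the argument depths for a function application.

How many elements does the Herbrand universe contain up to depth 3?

15

Let N_k = |{terms of depth ≤ k}|. Then N_0 = 1 and N_k = 1 + N_{k-1} + N_{k-1} for k ≥ 1 (one summand per function symbol, arity giving the exponent).
N_0 = 1
N_1 = 1 + 1 + 1 = 3
N_2 = 1 + 3 + 3 = 7
N_3 = 1 + 7 + 7 = 15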